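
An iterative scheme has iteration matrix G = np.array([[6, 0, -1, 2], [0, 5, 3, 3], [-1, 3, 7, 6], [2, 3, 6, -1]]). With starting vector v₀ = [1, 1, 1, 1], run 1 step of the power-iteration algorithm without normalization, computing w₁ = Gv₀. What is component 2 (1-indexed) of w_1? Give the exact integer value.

11

w1 = Gv₀ = (6·1 + 0·1 + (-1)·1 + 2·1; 0·1 + 5·1 + 3·1 + 3·1; (-1)·1 + 3·1 + 7·1 + 6·1; 2·1 + 3·1 + 6·1 + (-1)·1) = (7, 11, 15, 10)
The requested component of w1 is 11.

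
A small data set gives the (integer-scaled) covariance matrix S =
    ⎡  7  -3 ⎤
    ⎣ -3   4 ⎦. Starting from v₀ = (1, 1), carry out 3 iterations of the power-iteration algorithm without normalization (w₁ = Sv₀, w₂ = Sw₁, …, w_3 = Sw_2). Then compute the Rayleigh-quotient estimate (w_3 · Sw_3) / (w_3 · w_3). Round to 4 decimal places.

λ ≈ 8.8298

w1 = Sv₀ = (7·1 + (-3)·1; (-3)·1 + 4·1) = (4, 1)
w2 = Sw1 = (7·4 + (-3)·1; (-3)·4 + 4·1) = (25, -8)
w3 = Sw2 = (199, -107)
Sw3 = (1714, -1025)
w3·Sw3 = 199·1714 + (-107)·(-1025) = 450761; w3·w3 = 199·199 + (-107)·(-107) = 51050
λ ≈ 450761/51050 = 8.8298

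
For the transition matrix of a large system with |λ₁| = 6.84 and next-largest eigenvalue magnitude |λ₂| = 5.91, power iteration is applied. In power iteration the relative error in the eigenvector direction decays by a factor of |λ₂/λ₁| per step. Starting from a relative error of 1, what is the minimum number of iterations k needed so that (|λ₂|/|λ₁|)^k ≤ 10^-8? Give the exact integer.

|λ₂/λ₁| = 5.91/6.84 = 0.86404
Need k ≥ ln(10^-8) / ln(0.86404) = -18.4207 / -0.1461 ≈ 126.047
Smallest integer k satisfying the bound: 127

127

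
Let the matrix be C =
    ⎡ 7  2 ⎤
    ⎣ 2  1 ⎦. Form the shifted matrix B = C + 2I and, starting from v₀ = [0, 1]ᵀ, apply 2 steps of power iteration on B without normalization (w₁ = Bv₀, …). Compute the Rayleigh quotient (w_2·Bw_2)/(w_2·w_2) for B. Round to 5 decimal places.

B = C + 2I has rows (9, 2); (2, 3)
w1 = Bv₀ = (2, 3)
w2 = Bw1 = (24, 13)
Bw2 = (242, 87)
w2·Bw2 = 6939; w2·w2 = 745; μ ≈ 6939/745 = 9.31409

9.31409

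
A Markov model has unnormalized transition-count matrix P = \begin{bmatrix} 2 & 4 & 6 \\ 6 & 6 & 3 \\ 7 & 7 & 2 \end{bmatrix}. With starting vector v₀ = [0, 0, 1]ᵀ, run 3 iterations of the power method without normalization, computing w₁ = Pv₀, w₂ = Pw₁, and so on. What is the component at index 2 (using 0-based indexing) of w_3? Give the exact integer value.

w1 = Pv₀ = (2·0 + 4·0 + 6·1; 6·0 + 6·0 + 3·1; 7·0 + 7·0 + 2·1) = (6, 3, 2)
w2 = Pw1 = (2·6 + 4·3 + 6·2; 6·6 + 6·3 + 3·2; 7·6 + 7·3 + 2·2) = (36, 60, 67)
w3 = Pw2 = (714, 777, 806)
The requested component of w3 is 806.

806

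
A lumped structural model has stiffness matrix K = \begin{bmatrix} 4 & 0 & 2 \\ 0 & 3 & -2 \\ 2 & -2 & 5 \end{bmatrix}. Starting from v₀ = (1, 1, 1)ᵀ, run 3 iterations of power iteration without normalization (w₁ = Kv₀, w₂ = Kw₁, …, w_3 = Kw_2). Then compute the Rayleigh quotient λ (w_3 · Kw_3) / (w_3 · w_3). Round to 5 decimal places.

λ ≈ 7.10950

w1 = Kv₀ = (4·1 + 0·1 + 2·1; 0·1 + 3·1 + (-2)·1; 2·1 + (-2)·1 + 5·1) = (6, 1, 5)
w2 = Kw1 = (4·6 + 0·1 + 2·5; 0·6 + 3·1 + (-2)·5; 2·6 + (-2)·1 + 5·5) = (34, -7, 35)
w3 = Kw2 = (206, -91, 257)
Kw3 = (1338, -787, 1879)
w3·Kw3 = 206·1338 + (-91)·(-787) + 257·1879 = 830148; w3·w3 = 206·206 + (-91)·(-91) + 257·257 = 116766
λ ≈ 830148/116766 = 7.10950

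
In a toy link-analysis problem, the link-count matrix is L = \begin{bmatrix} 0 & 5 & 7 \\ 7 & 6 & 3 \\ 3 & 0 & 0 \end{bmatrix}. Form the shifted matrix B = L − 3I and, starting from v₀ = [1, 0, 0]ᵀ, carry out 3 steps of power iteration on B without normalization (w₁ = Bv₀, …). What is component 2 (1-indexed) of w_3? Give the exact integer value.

428

B = L − 3I has rows (-3, 5, 7); (7, 3, 3); (3, 0, -3)
w1 = Bv₀ = (-3, 7, 3)
w2 = Bw1 = (65, 9, -18)
w3 = Bw2 = (-276, 428, 249)
Requested component of w3: 428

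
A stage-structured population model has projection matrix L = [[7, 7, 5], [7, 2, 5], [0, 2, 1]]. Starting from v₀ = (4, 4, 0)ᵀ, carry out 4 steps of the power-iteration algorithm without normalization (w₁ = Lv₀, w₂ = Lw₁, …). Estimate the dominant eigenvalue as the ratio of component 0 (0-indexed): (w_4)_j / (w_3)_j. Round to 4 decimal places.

w1 = Lv₀ = (56, 36, 8)
w2 = Lw1 = (684, 504, 80)
w3 = Lw2 = (8716, 6196, 1088)
w4 = Lw3 = (109824, 78844, 13480)
Ratio at component: 109824 / 8716 = 12.6003

λ ≈ 12.6003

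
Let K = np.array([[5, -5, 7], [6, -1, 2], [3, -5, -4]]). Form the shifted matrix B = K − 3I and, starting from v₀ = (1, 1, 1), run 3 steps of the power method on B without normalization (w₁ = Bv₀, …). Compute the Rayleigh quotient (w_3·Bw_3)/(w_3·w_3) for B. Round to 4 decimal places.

B = K − 3I has rows (2, -5, 7); (6, -4, 2); (3, -5, -7)
w1 = Bv₀ = (2·1 + (-5)·1 + 7·1; 6·1 + (-4)·1 + 2·1; 3·1 + (-5)·1 + (-7)·1) = (4, 4, -9)
w2 = Bw1 = (2·4 + (-5)·4 + 7·(-9); 6·4 + (-4)·4 + 2·(-9); 3·4 + (-5)·4 + (-7)·(-9)) = (-75, -10, 55)
w3 = Bw2 = (285, -300, -560)
Bw3 = (-1850, 1790, 6275)
w3·Bw3 = -4578250; w3·w3 = 484825; μ ≈ -4578250/484825 = -9.4431

μ ≈ -9.4431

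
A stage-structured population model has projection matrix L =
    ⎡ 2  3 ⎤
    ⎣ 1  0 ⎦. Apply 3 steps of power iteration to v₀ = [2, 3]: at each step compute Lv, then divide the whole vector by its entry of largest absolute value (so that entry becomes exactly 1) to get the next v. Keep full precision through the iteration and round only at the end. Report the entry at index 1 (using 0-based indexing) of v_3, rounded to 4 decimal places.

Lv0 = (13.00000, 2.00000); divide by 13.00000 → v1 = (1.00000, 0.15385)
Lv1 = (2.46154, 1.00000); divide by 2.46154 → v2 = (1.00000, 0.40625)
Lv2 = (3.21875, 1.00000); divide by 3.21875 → v3 = (1.00000, 0.31068)
Requested entry of v3: 32/103 = 0.3107

0.3107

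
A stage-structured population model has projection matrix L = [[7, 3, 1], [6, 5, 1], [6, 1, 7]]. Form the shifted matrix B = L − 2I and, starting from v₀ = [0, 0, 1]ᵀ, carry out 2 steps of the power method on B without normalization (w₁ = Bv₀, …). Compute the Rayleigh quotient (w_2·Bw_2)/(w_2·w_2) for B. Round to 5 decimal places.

B = L − 2I has rows (5, 3, 1); (6, 3, 1); (6, 1, 5)
w1 = Bv₀ = (5·0 + 3·0 + 1·1; 6·0 + 3·0 + 1·1; 6·0 + 1·0 + 5·1) = (1, 1, 5)
w2 = Bw1 = (5·1 + 3·1 + 1·5; 6·1 + 3·1 + 1·5; 6·1 + 1·1 + 5·5) = (13, 14, 32)
Bw2 = (139, 152, 252)
w2·Bw2 = 11999; w2·w2 = 1389; μ ≈ 11999/1389 = 8.63859

μ ≈ 8.63859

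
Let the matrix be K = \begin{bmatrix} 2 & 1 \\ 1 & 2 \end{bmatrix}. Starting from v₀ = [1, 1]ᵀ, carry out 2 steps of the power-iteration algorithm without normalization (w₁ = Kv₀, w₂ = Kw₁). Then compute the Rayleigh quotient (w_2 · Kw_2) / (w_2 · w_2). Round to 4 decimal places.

3.0000

w1 = Kv₀ = (2·1 + 1·1; 1·1 + 2·1) = (3, 3)
w2 = Kw1 = (2·3 + 1·3; 1·3 + 2·3) = (9, 9)
Kw2 = (27, 27)
w2·Kw2 = 9·27 + 9·27 = 486; w2·w2 = 9·9 + 9·9 = 162
λ ≈ 486/162 = 3.0000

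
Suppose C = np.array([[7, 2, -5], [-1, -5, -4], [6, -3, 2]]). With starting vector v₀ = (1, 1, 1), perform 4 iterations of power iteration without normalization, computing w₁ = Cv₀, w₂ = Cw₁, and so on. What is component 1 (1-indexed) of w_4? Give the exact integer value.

-3187

w1 = Cv₀ = (7·1 + 2·1 + (-5)·1; (-1)·1 + (-5)·1 + (-4)·1; 6·1 + (-3)·1 + 2·1) = (4, -10, 5)
w2 = Cw1 = (7·4 + 2·(-10) + (-5)·5; (-1)·4 + (-5)·(-10) + (-4)·5; 6·4 + (-3)·(-10) + 2·5) = (-17, 26, 64)
w3 = Cw2 = (-387, -369, -52)
w4 = Cw3 = (-3187, 2440, -1319)
The requested component of w4 is -3187.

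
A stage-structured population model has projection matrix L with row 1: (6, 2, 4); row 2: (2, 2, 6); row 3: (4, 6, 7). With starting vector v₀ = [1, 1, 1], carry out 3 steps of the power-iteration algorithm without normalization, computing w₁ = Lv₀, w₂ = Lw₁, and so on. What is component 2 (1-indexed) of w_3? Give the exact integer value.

1974

w1 = Lv₀ = (6·1 + 2·1 + 4·1; 2·1 + 2·1 + 6·1; 4·1 + 6·1 + 7·1) = (12, 10, 17)
w2 = Lw1 = (6·12 + 2·10 + 4·17; 2·12 + 2·10 + 6·17; 4·12 + 6·10 + 7·17) = (160, 146, 227)
w3 = Lw2 = (2160, 1974, 3105)
The requested component of w3 is 1974.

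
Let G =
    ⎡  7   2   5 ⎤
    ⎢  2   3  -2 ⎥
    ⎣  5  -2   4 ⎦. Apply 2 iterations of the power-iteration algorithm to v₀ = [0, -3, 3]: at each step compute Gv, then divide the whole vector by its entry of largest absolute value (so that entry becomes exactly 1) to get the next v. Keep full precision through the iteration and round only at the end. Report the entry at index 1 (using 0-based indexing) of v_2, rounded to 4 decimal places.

-0.4286

Gv0 = (9.00000, -15.00000, 18.00000); divide by 18.00000 → v1 = (0.50000, -0.83333, 1.00000)
Gv1 = (6.83333, -3.50000, 8.16667); divide by 8.16667 → v2 = (0.83673, -0.42857, 1.00000)
Requested entry of v2: -63/147 = -0.4286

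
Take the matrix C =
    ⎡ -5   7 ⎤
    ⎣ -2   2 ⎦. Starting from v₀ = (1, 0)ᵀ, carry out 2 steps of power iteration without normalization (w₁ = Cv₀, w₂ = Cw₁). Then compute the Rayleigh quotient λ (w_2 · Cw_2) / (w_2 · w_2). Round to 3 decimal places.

w1 = Cv₀ = (-5, -2)
w2 = Cw1 = (11, 6)
Cw2 = (-13, -10)
w2·Cw2 = 11·(-13) + 6·(-10) = -203; w2·w2 = 11·11 + 6·6 = 157
λ ≈ -203/157 = -1.293

-1.293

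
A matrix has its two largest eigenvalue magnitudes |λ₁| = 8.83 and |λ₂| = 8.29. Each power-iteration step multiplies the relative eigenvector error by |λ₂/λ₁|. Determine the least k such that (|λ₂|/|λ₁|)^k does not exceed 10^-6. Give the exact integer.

|λ₂/λ₁| = 8.29/8.83 = 0.93884
Need k ≥ ln(10^-6) / ln(0.93884) = -13.8155 / -0.0631 ≈ 218.929
Smallest integer k satisfying the bound: 219

219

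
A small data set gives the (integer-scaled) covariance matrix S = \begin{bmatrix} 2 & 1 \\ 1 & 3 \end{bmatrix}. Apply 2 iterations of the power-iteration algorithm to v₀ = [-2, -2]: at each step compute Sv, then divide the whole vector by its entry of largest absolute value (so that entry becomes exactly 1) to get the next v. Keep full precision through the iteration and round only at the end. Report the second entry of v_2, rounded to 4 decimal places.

Sv0 = (-6.00000, -8.00000); divide by -8.00000 → v1 = (0.75000, 1.00000)
Sv1 = (2.50000, 3.75000); divide by 3.75000 → v2 = (0.66667, 1.00000)
Requested entry of v2: -30/-30 = 1.0000

1.0000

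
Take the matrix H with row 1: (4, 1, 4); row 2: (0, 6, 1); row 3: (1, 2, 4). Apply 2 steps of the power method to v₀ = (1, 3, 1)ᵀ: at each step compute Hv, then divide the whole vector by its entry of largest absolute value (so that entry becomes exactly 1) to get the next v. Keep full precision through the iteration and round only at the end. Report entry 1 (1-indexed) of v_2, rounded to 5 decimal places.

Hv0 = (11.000000, 19.000000, 11.000000); divide by 19.000000 → v1 = (0.578947, 1.000000, 0.578947)
Hv1 = (5.631579, 6.578947, 4.894737); divide by 6.578947 → v2 = (0.856000, 1.000000, 0.744000)
Requested entry of v2: 107/125 = 0.85600

0.85600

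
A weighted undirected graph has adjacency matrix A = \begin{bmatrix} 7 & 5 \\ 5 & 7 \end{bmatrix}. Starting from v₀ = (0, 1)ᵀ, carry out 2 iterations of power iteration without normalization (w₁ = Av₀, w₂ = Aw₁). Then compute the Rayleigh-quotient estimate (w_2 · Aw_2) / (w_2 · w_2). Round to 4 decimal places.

λ ≈ 11.9923

w1 = Av₀ = (7·0 + 5·1; 5·0 + 7·1) = (5, 7)
w2 = Aw1 = (7·5 + 5·7; 5·5 + 7·7) = (70, 74)
Aw2 = (860, 868)
w2·Aw2 = 70·860 + 74·868 = 124432; w2·w2 = 70·70 + 74·74 = 10376
λ ≈ 124432/10376 = 11.9923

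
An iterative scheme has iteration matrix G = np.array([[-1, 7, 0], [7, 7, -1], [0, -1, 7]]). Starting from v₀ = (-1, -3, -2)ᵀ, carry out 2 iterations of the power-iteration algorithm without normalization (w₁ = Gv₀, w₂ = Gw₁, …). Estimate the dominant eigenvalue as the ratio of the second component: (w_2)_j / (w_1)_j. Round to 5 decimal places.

λ ≈ 11.96154

w1 = Gv₀ = (-20, -26, -11)
w2 = Gw1 = (-162, -311, -51)
Ratio at component: -311 / -26 = 11.96154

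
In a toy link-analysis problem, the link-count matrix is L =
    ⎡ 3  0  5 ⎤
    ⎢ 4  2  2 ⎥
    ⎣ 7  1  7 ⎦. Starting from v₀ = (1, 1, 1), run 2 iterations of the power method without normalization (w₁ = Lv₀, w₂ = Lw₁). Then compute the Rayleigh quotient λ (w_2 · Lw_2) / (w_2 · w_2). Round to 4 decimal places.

λ ≈ 11.5354

w1 = Lv₀ = (8, 8, 15)
w2 = Lw1 = (99, 78, 169)
Lw2 = (1142, 890, 1954)
w2·Lw2 = 99·1142 + 78·890 + 169·1954 = 512704; w2·w2 = 99·99 + 78·78 + 169·169 = 44446
λ ≈ 512704/44446 = 11.5354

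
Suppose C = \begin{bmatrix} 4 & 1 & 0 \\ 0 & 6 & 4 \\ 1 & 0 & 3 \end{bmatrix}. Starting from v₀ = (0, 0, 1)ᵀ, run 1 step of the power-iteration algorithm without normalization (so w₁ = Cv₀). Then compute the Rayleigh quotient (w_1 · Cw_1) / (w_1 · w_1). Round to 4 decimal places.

w1 = Cv₀ = (0, 4, 3)
Cw1 = (4, 36, 9)
w1·Cw1 = 0·4 + 4·36 + 3·9 = 171; w1·w1 = 0·0 + 4·4 + 3·3 = 25
λ ≈ 171/25 = 6.8400

6.8400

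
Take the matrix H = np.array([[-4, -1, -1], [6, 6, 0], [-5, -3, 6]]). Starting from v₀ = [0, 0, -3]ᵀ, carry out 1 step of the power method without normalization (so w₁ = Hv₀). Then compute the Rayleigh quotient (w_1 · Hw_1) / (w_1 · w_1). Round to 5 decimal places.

w1 = Hv₀ = (3, 0, -18)
Hw1 = (6, 18, -123)
w1·Hw1 = 3·6 + 0·18 + (-18)·(-123) = 2232; w1·w1 = 3·3 + 0·0 + (-18)·(-18) = 333
λ ≈ 2232/333 = 6.70270

6.70270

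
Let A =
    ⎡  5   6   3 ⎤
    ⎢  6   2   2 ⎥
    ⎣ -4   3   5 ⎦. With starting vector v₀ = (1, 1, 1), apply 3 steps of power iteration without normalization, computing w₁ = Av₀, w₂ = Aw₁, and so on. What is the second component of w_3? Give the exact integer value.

w1 = Av₀ = (14, 10, 4)
w2 = Aw1 = (142, 112, -6)
w3 = Aw2 = (1364, 1064, -262)
The requested component of w3 is 1064.

1064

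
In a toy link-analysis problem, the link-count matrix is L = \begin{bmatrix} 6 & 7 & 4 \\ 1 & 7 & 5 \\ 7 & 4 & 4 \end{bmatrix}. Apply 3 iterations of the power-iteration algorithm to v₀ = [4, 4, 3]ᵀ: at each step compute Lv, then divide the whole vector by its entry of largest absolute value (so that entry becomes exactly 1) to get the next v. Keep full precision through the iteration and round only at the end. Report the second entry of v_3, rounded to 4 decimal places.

Lv0 = (64.00000, 47.00000, 56.00000); divide by 64.00000 → v1 = (1.00000, 0.73438, 0.87500)
Lv1 = (14.64063, 10.51563, 13.43750); divide by 14.64063 → v2 = (1.00000, 0.71825, 0.91782)
Lv2 = (14.69904, 10.61686, 13.54429); divide by 14.69904 → v3 = (1.00000, 0.72228, 0.92144)
Requested entry of v3: 9948/13773 = 0.7223

0.7223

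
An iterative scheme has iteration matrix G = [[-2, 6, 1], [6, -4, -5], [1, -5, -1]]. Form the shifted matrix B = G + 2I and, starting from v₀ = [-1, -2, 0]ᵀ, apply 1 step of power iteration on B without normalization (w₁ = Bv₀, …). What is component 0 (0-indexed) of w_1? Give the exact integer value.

B = G + 2I has rows (0, 6, 1); (6, -2, -5); (1, -5, 1)
w1 = Bv₀ = (0·(-1) + 6·(-2) + 1·0; 6·(-1) + (-2)·(-2) + (-5)·0; 1·(-1) + (-5)·(-2) + 1·0) = (-12, -2, 9)
Requested component of w1: -12

-12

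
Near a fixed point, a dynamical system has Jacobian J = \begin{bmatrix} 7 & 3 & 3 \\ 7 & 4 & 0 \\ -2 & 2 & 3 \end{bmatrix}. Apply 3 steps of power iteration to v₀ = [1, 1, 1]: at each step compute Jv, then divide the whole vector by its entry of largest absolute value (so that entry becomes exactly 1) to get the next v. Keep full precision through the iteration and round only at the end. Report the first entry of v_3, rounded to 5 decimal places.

Jv0 = (13.000000, 11.000000, 3.000000); divide by 13.000000 → v1 = (1.000000, 0.846154, 0.230769)
Jv1 = (10.230769, 10.384615, 0.384615); divide by 10.384615 → v2 = (0.985185, 1.000000, 0.037037)
Jv2 = (10.007407, 10.896296, 0.140741); divide by 10.896296 → v3 = (0.918423, 1.000000, 0.012916)
Requested entry of v3: 1351/1471 = 0.91842

0.91842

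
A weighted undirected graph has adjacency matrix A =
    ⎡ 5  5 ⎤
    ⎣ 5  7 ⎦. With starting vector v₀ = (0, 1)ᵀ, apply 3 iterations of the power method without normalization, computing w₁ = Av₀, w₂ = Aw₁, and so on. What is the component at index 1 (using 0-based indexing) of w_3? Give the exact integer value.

w1 = Av₀ = (5, 7)
w2 = Aw1 = (60, 74)
w3 = Aw2 = (670, 818)
The requested component of w3 is 818.

818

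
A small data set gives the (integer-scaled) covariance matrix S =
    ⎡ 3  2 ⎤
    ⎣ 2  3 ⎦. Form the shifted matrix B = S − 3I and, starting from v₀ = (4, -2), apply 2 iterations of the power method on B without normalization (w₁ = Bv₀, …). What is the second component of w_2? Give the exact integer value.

-8

B = S − 3I has rows (0, 2); (2, 0)
w1 = Bv₀ = (-4, 8)
w2 = Bw1 = (16, -8)
Requested component of w2: -8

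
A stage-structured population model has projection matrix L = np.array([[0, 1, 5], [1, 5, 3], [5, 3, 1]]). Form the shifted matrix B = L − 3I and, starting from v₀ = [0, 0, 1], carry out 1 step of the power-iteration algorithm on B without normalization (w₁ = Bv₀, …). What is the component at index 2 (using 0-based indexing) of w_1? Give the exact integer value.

-2

B = L − 3I has rows (-3, 1, 5); (1, 2, 3); (5, 3, -2)
w1 = Bv₀ = (5, 3, -2)
Requested component of w1: -2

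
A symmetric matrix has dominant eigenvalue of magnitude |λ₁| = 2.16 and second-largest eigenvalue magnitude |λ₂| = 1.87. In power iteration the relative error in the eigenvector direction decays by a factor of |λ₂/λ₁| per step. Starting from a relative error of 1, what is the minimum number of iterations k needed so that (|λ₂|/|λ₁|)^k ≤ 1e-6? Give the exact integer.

96

|λ₂/λ₁| = 1.87/2.16 = 0.86574
Need k ≥ ln(1e-6) / ln(0.86574) = -13.8155 / -0.1442 ≈ 95.828
Smallest integer k satisfying the bound: 96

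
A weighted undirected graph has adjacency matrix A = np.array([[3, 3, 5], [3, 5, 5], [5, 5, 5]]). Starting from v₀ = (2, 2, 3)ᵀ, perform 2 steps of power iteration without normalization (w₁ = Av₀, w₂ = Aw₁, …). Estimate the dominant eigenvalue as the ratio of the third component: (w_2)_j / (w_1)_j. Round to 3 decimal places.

w1 = Av₀ = (27, 31, 35)
w2 = Aw1 = (349, 411, 465)
Ratio at component: 465 / 35 = 13.286

λ ≈ 13.286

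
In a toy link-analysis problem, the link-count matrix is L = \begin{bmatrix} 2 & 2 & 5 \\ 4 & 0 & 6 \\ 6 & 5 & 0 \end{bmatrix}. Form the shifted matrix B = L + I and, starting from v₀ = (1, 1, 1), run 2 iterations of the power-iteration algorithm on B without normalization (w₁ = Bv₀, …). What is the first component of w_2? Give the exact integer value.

112

B = L + I has rows (3, 2, 5); (4, 1, 6); (6, 5, 1)
w1 = Bv₀ = (3·1 + 2·1 + 5·1; 4·1 + 1·1 + 6·1; 6·1 + 5·1 + 1·1) = (10, 11, 12)
w2 = Bw1 = (3·10 + 2·11 + 5·12; 4·10 + 1·11 + 6·12; 6·10 + 5·11 + 1·12) = (112, 123, 127)
Requested component of w2: 112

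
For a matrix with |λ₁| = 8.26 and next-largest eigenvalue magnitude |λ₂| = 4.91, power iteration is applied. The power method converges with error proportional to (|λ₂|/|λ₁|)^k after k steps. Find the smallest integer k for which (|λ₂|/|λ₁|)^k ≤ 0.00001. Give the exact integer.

|λ₂/λ₁| = 4.91/8.26 = 0.59443
Need k ≥ ln(0.00001) / ln(0.59443) = -11.5129 / -0.5202 ≈ 22.134
Smallest integer k satisfying the bound: 23

23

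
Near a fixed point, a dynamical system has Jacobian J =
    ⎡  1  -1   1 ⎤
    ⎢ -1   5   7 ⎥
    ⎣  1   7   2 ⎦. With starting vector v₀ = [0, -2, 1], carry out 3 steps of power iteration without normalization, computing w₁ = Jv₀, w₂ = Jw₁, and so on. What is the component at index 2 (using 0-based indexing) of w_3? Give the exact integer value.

-804

w1 = Jv₀ = (1·0 + (-1)·(-2) + 1·1; (-1)·0 + 5·(-2) + 7·1; 1·0 + 7·(-2) + 2·1) = (3, -3, -12)
w2 = Jw1 = (1·3 + (-1)·(-3) + 1·(-12); (-1)·3 + 5·(-3) + 7·(-12); 1·3 + 7·(-3) + 2·(-12)) = (-6, -102, -42)
w3 = Jw2 = (54, -798, -804)
The requested component of w3 is -804.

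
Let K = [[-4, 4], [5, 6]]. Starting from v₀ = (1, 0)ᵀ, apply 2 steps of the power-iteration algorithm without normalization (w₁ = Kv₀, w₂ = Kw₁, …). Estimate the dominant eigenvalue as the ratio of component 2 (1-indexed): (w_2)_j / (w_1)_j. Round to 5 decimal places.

w1 = Kv₀ = ((-4)·1 + 4·0; 5·1 + 6·0) = (-4, 5)
w2 = Kw1 = ((-4)·(-4) + 4·5; 5·(-4) + 6·5) = (36, 10)
Ratio at component: 10 / 5 = 2.00000

2.00000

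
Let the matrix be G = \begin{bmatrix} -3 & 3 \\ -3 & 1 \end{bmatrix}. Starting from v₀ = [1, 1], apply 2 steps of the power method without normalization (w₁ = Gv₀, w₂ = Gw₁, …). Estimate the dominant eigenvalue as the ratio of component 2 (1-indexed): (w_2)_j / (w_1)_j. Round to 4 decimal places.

w1 = Gv₀ = (0, -2)
w2 = Gw1 = (-6, -2)
Ratio at component: -2 / -2 = 1.0000

λ ≈ 1.0000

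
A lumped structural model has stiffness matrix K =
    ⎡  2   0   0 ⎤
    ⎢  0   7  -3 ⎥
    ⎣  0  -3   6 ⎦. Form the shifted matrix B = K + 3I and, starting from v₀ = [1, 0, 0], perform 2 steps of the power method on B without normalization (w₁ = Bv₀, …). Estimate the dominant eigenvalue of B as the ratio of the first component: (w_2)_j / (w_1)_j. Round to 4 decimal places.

5.0000

B = K + 3I has rows (5, 0, 0); (0, 10, -3); (0, -3, 9)
w1 = Bv₀ = (5, 0, 0)
w2 = Bw1 = (25, 0, 0)
Ratio: 25/5 = 5.0000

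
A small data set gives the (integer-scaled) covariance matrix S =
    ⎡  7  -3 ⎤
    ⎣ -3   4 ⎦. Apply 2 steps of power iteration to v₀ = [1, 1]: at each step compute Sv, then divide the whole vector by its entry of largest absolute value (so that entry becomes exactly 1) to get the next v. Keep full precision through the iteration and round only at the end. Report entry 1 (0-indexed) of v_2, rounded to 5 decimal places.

Sv0 = (4.000000, 1.000000); divide by 4.000000 → v1 = (1.000000, 0.250000)
Sv1 = (6.250000, -2.000000); divide by 6.250000 → v2 = (1.000000, -0.320000)
Requested entry of v2: -8/25 = -0.32000

-0.32000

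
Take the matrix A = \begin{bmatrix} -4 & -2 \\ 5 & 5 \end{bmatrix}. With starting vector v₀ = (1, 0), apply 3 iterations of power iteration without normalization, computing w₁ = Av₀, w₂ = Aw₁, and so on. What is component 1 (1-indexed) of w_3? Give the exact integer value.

w1 = Av₀ = ((-4)·1 + (-2)·0; 5·1 + 5·0) = (-4, 5)
w2 = Aw1 = ((-4)·(-4) + (-2)·5; 5·(-4) + 5·5) = (6, 5)
w3 = Aw2 = (-34, 55)
The requested component of w3 is -34.

-34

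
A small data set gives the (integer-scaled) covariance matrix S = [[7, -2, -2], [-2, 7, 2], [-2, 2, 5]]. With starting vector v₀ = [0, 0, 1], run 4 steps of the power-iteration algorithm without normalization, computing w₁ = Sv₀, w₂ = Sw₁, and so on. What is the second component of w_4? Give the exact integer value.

3416

w1 = Sv₀ = (-2, 2, 5)
w2 = Sw1 = (-28, 28, 33)
w3 = Sw2 = (-318, 318, 277)
w4 = Sw3 = (-3416, 3416, 2657)
The requested component of w4 is 3416.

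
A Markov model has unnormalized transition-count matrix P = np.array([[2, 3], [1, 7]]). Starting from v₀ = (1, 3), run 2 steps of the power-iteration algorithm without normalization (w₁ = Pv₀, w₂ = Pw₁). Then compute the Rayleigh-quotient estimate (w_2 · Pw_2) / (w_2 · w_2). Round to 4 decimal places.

λ ≈ 7.5536

w1 = Pv₀ = (2·1 + 3·3; 1·1 + 7·3) = (11, 22)
w2 = Pw1 = (2·11 + 3·22; 1·11 + 7·22) = (88, 165)
Pw2 = (671, 1243)
w2·Pw2 = 88·671 + 165·1243 = 264143; w2·w2 = 88·88 + 165·165 = 34969
λ ≈ 264143/34969 = 7.5536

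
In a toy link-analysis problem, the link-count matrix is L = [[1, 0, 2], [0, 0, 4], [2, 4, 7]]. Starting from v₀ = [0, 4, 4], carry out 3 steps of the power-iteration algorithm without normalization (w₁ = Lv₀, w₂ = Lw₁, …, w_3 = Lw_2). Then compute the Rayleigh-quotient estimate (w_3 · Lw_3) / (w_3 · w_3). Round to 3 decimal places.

w1 = Lv₀ = (1·0 + 0·4 + 2·4; 0·0 + 0·4 + 4·4; 2·0 + 4·4 + 7·4) = (8, 16, 44)
w2 = Lw1 = (1·8 + 0·16 + 2·44; 0·8 + 0·16 + 4·44; 2·8 + 4·16 + 7·44) = (96, 176, 388)
w3 = Lw2 = (872, 1552, 3612)
Lw3 = (8096, 14448, 33236)
w3·Lw3 = 872·8096 + 1552·14448 + 3612·33236 = 149531440; w3·w3 = 872·872 + 1552·1552 + 3612·3612 = 16215632
λ ≈ 149531440/16215632 = 9.221

λ ≈ 9.221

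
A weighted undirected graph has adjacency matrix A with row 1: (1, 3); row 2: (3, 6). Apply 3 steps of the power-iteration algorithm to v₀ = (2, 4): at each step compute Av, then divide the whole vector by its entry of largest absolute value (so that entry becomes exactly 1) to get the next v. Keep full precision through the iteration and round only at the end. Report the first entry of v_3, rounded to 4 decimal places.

Av0 = (14.00000, 30.00000); divide by 30.00000 → v1 = (0.46667, 1.00000)
Av1 = (3.46667, 7.40000); divide by 7.40000 → v2 = (0.46847, 1.00000)
Av2 = (3.46847, 7.40541); divide by 7.40541 → v3 = (0.46837, 1.00000)
Requested entry of v3: 770/1644 = 0.4684

0.4684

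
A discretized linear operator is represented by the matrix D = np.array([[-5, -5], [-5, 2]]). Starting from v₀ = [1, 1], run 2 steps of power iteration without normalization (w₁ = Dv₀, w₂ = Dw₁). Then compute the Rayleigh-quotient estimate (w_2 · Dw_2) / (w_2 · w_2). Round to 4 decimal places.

-7.4425

w1 = Dv₀ = (-10, -3)
w2 = Dw1 = (65, 44)
Dw2 = (-545, -237)
w2·Dw2 = 65·(-545) + 44·(-237) = -45853; w2·w2 = 65·65 + 44·44 = 6161
λ ≈ -45853/6161 = -7.4425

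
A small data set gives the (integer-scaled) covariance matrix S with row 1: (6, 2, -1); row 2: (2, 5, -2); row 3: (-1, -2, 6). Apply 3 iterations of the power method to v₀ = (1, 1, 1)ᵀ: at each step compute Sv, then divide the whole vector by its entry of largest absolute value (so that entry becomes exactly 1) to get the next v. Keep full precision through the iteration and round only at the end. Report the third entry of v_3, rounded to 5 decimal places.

Sv0 = (7.000000, 5.000000, 3.000000); divide by 7.000000 → v1 = (1.000000, 0.714286, 0.428571)
Sv1 = (7.000000, 4.714286, 0.142857); divide by 7.000000 → v2 = (1.000000, 0.673469, 0.020408)
Sv2 = (7.326531, 5.326531, -2.224490); divide by 7.326531 → v3 = (1.000000, 0.727019, -0.303621)
Requested entry of v3: -109/359 = -0.30362

-0.30362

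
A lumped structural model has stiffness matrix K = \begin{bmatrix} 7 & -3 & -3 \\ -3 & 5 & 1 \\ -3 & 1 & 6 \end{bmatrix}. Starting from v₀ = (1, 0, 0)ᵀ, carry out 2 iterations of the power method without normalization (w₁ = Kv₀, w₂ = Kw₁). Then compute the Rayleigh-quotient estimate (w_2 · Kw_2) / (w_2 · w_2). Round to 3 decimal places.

λ ≈ 10.992

w1 = Kv₀ = (7·1 + (-3)·0 + (-3)·0; (-3)·1 + 5·0 + 1·0; (-3)·1 + 1·0 + 6·0) = (7, -3, -3)
w2 = Kw1 = (7·7 + (-3)·(-3) + (-3)·(-3); (-3)·7 + 5·(-3) + 1·(-3); (-3)·7 + 1·(-3) + 6·(-3)) = (67, -39, -42)
Kw2 = (712, -438, -492)
w2·Kw2 = 67·712 + (-39)·(-438) + (-42)·(-492) = 85450; w2·w2 = 67·67 + (-39)·(-39) + (-42)·(-42) = 7774
λ ≈ 85450/7774 = 10.992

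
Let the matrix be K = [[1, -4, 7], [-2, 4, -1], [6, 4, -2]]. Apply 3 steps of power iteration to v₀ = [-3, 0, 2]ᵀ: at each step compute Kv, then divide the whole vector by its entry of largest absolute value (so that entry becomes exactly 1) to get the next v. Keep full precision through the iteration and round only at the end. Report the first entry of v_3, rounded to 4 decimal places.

-0.5771

Kv0 = (11.00000, 4.00000, -22.00000); divide by -22.00000 → v1 = (-0.50000, -0.18182, 1.00000)
Kv1 = (7.22727, -0.72727, -5.72727); divide by 7.22727 → v2 = (1.00000, -0.10063, -0.79245)
Kv2 = (-4.14465, -1.61006, 7.18239); divide by 7.18239 → v3 = (-0.57706, -0.22417, 1.00000)
Requested entry of v3: 659/-1142 = -0.5771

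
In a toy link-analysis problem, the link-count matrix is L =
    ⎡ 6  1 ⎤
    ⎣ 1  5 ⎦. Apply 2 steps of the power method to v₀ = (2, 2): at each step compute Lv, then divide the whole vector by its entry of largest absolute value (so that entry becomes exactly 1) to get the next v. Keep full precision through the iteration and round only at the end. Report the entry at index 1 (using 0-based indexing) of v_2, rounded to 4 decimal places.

Lv0 = (14.00000, 12.00000); divide by 14.00000 → v1 = (1.00000, 0.85714)
Lv1 = (6.85714, 5.28571); divide by 6.85714 → v2 = (1.00000, 0.77083)
Requested entry of v2: 74/96 = 0.7708

0.7708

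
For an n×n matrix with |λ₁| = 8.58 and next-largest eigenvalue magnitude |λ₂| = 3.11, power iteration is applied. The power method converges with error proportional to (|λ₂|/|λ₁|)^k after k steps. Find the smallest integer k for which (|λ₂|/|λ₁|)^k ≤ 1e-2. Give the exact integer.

5

|λ₂/λ₁| = 3.11/8.58 = 0.36247
Need k ≥ ln(1e-2) / ln(0.36247) = -4.6052 / -1.0148 ≈ 4.538
Smallest integer k satisfying the bound: 5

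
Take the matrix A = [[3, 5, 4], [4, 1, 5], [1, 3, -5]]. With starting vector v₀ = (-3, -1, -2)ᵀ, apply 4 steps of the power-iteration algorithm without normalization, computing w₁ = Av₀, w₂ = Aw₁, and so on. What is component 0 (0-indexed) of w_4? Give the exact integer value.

w1 = Av₀ = (-22, -23, 4)
w2 = Aw1 = (-165, -91, -111)
w3 = Aw2 = (-1394, -1306, 117)
w4 = Aw3 = (-10244, -6297, -5897)
The requested component of w4 is -10244.

-10244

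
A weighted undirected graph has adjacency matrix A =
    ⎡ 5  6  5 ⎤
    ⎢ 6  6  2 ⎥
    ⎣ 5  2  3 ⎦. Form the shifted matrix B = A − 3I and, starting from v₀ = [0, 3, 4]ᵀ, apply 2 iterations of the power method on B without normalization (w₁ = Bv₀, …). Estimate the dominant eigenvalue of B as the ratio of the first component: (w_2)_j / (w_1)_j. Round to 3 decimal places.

B = A − 3I has rows (2, 6, 5); (6, 3, 2); (5, 2, 0)
w1 = Bv₀ = (38, 17, 6)
w2 = Bw1 = (208, 291, 224)
Ratio: 208/38 = 5.474

μ ≈ 5.474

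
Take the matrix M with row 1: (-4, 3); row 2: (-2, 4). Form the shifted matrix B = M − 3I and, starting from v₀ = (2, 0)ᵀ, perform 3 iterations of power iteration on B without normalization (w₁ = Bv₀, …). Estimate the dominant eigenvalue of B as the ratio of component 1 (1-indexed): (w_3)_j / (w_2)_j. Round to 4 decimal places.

-6.1628

B = M − 3I has rows (-7, 3); (-2, 1)
w1 = Bv₀ = ((-7)·2 + 3·0; (-2)·2 + 1·0) = (-14, -4)
w2 = Bw1 = ((-7)·(-14) + 3·(-4); (-2)·(-14) + 1·(-4)) = (86, 24)
w3 = Bw2 = (-530, -148)
Ratio: -530/86 = -6.1628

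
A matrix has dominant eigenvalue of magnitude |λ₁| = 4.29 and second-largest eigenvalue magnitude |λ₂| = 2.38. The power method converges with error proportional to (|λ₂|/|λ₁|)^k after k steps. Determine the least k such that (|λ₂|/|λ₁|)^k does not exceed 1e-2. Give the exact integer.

|λ₂/λ₁| = 2.38/4.29 = 0.55478
Need k ≥ ln(1e-2) / ln(0.55478) = -4.6052 / -0.5892 ≈ 7.816
Smallest integer k satisfying the bound: 8

8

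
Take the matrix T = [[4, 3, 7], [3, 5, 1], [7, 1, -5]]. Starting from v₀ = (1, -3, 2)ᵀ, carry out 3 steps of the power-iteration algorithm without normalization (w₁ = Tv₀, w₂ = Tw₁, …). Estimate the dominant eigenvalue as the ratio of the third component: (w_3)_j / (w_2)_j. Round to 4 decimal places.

w1 = Tv₀ = (9, -10, -6)
w2 = Tw1 = (-36, -29, 83)
w3 = Tw2 = (350, -170, -696)
Ratio at component: -696 / 83 = -8.3855

λ ≈ -8.3855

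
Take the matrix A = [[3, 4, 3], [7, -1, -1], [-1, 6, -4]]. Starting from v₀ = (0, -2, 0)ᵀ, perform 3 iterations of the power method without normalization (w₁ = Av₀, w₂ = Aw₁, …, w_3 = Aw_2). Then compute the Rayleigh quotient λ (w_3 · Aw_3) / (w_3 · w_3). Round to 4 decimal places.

λ ≈ 1.4318

w1 = Av₀ = (-8, 2, -12)
w2 = Aw1 = (-52, -46, 68)
w3 = Aw2 = (-136, -386, -496)
Aw3 = (-3440, -70, -196)
w3·Aw3 = (-136)·(-3440) + (-386)·(-70) + (-496)·(-196) = 592076; w3·w3 = (-136)·(-136) + (-386)·(-386) + (-496)·(-496) = 413508
λ ≈ 592076/413508 = 1.4318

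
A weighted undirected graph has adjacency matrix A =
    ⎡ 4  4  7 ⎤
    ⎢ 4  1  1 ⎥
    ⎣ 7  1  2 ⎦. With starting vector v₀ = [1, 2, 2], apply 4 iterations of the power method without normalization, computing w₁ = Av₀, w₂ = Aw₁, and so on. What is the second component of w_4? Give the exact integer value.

15075

w1 = Av₀ = (4·1 + 4·2 + 7·2; 4·1 + 1·2 + 1·2; 7·1 + 1·2 + 2·2) = (26, 8, 13)
w2 = Aw1 = (4·26 + 4·8 + 7·13; 4·26 + 1·8 + 1·13; 7·26 + 1·8 + 2·13) = (227, 125, 216)
w3 = Aw2 = (2920, 1249, 2146)
w4 = Aw3 = (31698, 15075, 25981)
The requested component of w4 is 15075.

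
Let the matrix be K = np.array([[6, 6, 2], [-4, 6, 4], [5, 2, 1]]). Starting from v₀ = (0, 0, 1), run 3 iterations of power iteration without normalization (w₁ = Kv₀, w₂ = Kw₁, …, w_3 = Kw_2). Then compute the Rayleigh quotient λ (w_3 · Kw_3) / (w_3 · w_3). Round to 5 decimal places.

8.17203

w1 = Kv₀ = (2, 4, 1)
w2 = Kw1 = (38, 20, 19)
w3 = Kw2 = (386, 44, 249)
Kw3 = (3078, -284, 2267)
w3·Kw3 = 386·3078 + 44·(-284) + 249·2267 = 1740095; w3·w3 = 386·386 + 44·44 + 249·249 = 212933
λ ≈ 1740095/212933 = 8.17203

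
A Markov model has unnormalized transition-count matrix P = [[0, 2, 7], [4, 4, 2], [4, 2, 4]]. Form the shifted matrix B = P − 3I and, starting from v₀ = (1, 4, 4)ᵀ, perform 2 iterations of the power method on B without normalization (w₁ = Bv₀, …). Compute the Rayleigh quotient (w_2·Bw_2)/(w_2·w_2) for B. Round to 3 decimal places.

μ ≈ 4.879

B = P − 3I has rows (-3, 2, 7); (4, 1, 2); (4, 2, 1)
w1 = Bv₀ = (33, 16, 16)
w2 = Bw1 = (45, 180, 180)
Bw2 = (1485, 720, 720)
w2·Bw2 = 326025; w2·w2 = 66825; μ ≈ 326025/66825 = 4.879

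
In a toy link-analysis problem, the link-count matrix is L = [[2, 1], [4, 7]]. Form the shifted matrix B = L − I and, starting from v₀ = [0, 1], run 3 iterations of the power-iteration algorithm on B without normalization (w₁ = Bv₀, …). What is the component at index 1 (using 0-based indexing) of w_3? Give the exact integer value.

268

B = L − I has rows (1, 1); (4, 6)
w1 = Bv₀ = (1, 6)
w2 = Bw1 = (7, 40)
w3 = Bw2 = (47, 268)
Requested component of w3: 268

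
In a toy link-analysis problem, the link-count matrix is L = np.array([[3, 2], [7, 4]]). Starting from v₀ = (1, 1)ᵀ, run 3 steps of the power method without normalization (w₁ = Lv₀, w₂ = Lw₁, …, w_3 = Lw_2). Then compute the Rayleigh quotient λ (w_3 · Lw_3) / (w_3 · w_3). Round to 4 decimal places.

7.2748

w1 = Lv₀ = (3·1 + 2·1; 7·1 + 4·1) = (5, 11)
w2 = Lw1 = (3·5 + 2·11; 7·5 + 4·11) = (37, 79)
w3 = Lw2 = (269, 575)
Lw3 = (1957, 4183)
w3·Lw3 = 269·1957 + 575·4183 = 2931658; w3·w3 = 269·269 + 575·575 = 402986
λ ≈ 2931658/402986 = 7.2748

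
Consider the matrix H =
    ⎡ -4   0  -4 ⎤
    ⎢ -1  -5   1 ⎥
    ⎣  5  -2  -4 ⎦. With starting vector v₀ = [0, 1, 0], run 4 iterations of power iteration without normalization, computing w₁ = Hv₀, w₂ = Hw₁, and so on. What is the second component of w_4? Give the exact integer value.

w1 = Hv₀ = (0, -5, -2)
w2 = Hw1 = (8, 23, 18)
w3 = Hw2 = (-104, -105, -78)
w4 = Hw3 = (728, 551, 2)
The requested component of w4 is 551.

551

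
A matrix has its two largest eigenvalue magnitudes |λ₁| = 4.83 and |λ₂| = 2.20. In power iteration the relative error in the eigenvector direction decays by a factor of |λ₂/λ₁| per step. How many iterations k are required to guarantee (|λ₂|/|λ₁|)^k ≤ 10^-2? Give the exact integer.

|λ₂/λ₁| = 2.20/4.83 = 0.45549
Need k ≥ ln(10^-2) / ln(0.45549) = -4.6052 / -0.7864 ≈ 5.856
Smallest integer k satisfying the bound: 6

6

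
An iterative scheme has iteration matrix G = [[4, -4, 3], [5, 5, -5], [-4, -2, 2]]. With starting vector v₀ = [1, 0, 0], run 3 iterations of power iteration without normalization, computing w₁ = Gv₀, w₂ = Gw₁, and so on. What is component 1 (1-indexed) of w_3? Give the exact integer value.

w1 = Gv₀ = (4·1 + (-4)·0 + 3·0; 5·1 + 5·0 + (-5)·0; (-4)·1 + (-2)·0 + 2·0) = (4, 5, -4)
w2 = Gw1 = (4·4 + (-4)·5 + 3·(-4); 5·4 + 5·5 + (-5)·(-4); (-4)·4 + (-2)·5 + 2·(-4)) = (-16, 65, -34)
w3 = Gw2 = (-426, 415, -134)
The requested component of w3 is -426.

-426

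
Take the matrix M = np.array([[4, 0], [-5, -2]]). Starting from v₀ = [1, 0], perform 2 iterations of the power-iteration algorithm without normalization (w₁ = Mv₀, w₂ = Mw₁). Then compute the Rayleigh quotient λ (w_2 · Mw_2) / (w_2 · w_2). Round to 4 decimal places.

λ ≈ 4.5618

w1 = Mv₀ = (4·1 + 0·0; (-5)·1 + (-2)·0) = (4, -5)
w2 = Mw1 = (4·4 + 0·(-5); (-5)·4 + (-2)·(-5)) = (16, -10)
Mw2 = (64, -60)
w2·Mw2 = 16·64 + (-10)·(-60) = 1624; w2·w2 = 16·16 + (-10)·(-10) = 356
λ ≈ 1624/356 = 4.5618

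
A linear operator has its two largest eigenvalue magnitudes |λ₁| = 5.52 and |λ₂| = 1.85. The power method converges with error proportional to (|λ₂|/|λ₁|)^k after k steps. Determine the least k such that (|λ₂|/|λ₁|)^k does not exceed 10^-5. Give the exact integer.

|λ₂/λ₁| = 1.85/5.52 = 0.33514
Need k ≥ ln(10^-5) / ln(0.33514) = -11.5129 / -1.0932 ≈ 10.531
Smallest integer k satisfying the bound: 11

11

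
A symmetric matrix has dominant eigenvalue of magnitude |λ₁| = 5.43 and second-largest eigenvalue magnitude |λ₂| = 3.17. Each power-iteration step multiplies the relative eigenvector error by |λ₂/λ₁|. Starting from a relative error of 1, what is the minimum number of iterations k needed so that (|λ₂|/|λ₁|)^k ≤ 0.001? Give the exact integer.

13

|λ₂/λ₁| = 3.17/5.43 = 0.58379
Need k ≥ ln(0.001) / ln(0.58379) = -6.9078 / -0.5382 ≈ 12.835
Smallest integer k satisfying the bound: 13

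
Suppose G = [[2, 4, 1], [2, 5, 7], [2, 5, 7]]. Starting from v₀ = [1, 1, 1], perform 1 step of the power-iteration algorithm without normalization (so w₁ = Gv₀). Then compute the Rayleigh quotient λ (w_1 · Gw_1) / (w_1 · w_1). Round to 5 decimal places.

λ ≈ 12.88889

w1 = Gv₀ = (7, 14, 14)
Gw1 = (84, 182, 182)
w1·Gw1 = 7·84 + 14·182 + 14·182 = 5684; w1·w1 = 7·7 + 14·14 + 14·14 = 441
λ ≈ 5684/441 = 12.88889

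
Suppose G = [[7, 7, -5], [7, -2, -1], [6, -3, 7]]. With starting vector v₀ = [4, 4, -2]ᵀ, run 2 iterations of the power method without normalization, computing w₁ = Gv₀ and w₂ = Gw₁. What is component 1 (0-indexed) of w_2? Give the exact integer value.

w1 = Gv₀ = (66, 22, -2)
w2 = Gw1 = (626, 420, 316)
The requested component of w2 is 420.

420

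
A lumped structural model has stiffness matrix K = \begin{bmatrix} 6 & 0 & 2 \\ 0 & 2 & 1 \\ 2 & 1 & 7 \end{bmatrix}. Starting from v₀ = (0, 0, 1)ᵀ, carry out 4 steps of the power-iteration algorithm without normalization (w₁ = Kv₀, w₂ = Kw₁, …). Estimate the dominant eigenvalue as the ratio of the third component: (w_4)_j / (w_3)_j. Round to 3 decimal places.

λ ≈ 8.367

w1 = Kv₀ = (6·0 + 0·0 + 2·1; 0·0 + 2·0 + 1·1; 2·0 + 1·0 + 7·1) = (2, 1, 7)
w2 = Kw1 = (6·2 + 0·1 + 2·7; 0·2 + 2·1 + 1·7; 2·2 + 1·1 + 7·7) = (26, 9, 54)
w3 = Kw2 = (264, 72, 439)
w4 = Kw3 = (2462, 583, 3673)
Ratio at component: 3673 / 439 = 8.367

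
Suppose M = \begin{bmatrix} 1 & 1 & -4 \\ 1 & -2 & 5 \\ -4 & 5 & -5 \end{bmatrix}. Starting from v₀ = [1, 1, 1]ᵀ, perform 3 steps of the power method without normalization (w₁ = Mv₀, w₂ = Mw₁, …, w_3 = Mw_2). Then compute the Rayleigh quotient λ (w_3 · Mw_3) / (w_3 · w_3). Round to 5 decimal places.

w1 = Mv₀ = (1·1 + 1·1 + (-4)·1; 1·1 + (-2)·1 + 5·1; (-4)·1 + 5·1 + (-5)·1) = (-2, 4, -4)
w2 = Mw1 = (1·(-2) + 1·4 + (-4)·(-4); 1·(-2) + (-2)·4 + 5·(-4); (-4)·(-2) + 5·4 + (-5)·(-4)) = (18, -30, 48)
w3 = Mw2 = (-204, 318, -462)
Mw3 = (1962, -3150, 4716)
w3·Mw3 = (-204)·1962 + 318·(-3150) + (-462)·4716 = -3580740; w3·w3 = (-204)·(-204) + 318·318 + (-462)·(-462) = 356184
λ ≈ -3580740/356184 = -10.05306

-10.05306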